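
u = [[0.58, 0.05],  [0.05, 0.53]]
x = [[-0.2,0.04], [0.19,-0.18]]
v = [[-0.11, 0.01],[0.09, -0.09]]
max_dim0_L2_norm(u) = 0.58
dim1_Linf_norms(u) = [0.58, 0.53]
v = u @ x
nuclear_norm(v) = 0.22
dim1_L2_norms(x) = [0.2, 0.26]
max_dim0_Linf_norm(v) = 0.11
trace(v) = -0.20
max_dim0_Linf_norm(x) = 0.2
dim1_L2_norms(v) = [0.11, 0.13]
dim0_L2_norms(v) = [0.14, 0.09]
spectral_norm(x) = 0.32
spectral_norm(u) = 0.61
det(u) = 0.30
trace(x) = -0.38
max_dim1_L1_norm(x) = 0.37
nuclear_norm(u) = 1.11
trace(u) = 1.11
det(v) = 0.01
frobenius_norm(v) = 0.17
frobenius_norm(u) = 0.79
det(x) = 0.03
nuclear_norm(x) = 0.41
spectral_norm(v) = 0.16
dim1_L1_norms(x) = [0.24, 0.37]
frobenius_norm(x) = 0.33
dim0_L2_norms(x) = [0.28, 0.18]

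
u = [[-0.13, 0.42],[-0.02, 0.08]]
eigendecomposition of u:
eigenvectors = [[-0.99,-0.94], [-0.13,-0.35]]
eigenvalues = [-0.08, 0.03]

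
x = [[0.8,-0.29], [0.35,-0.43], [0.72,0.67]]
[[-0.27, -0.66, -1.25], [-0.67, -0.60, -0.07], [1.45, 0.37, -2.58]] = x @[[0.32, -0.45, -2.13], [1.82, 1.04, -1.56]]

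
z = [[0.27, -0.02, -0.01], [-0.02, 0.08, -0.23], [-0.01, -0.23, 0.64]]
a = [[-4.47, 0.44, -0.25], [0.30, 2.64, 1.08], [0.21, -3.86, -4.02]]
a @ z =[[-1.21,0.18,-0.22], [0.02,-0.04,0.08], [0.17,0.61,-1.69]]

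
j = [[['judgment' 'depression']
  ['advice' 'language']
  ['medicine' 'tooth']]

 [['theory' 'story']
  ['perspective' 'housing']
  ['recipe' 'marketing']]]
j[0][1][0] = 'advice'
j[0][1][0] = 'advice'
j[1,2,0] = 'recipe'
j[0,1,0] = 'advice'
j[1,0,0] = 'theory'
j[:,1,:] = [['advice', 'language'], ['perspective', 'housing']]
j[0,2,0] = 'medicine'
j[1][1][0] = 'perspective'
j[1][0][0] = 'theory'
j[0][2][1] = 'tooth'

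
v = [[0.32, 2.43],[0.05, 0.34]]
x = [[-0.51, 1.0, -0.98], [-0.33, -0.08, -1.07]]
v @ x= [[-0.97, 0.13, -2.91], [-0.14, 0.02, -0.41]]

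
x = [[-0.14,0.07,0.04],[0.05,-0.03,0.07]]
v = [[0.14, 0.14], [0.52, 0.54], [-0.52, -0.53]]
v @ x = [[-0.01, 0.01, 0.02], [-0.05, 0.02, 0.06], [0.05, -0.02, -0.06]]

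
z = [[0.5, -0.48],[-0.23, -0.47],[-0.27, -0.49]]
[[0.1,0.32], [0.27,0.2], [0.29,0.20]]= z @ [[-0.24, 0.15], [-0.45, -0.5]]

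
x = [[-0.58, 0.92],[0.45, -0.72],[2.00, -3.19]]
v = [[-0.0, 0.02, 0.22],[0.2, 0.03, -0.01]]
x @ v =[[0.18, 0.02, -0.14], [-0.14, -0.01, 0.11], [-0.64, -0.06, 0.47]]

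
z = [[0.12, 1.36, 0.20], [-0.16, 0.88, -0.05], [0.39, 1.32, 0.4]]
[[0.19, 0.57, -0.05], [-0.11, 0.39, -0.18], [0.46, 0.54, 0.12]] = z @ [[0.98, 0.05, 0.04],[0.05, 0.44, -0.15],[0.04, -0.15, 0.75]]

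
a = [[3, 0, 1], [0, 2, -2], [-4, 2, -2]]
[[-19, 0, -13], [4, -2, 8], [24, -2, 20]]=a @ [[-5, 0, -3], [-2, -1, 0], [-4, 0, -4]]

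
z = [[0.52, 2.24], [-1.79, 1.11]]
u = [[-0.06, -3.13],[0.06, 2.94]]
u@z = [[5.57, -3.61], [-5.23, 3.4]]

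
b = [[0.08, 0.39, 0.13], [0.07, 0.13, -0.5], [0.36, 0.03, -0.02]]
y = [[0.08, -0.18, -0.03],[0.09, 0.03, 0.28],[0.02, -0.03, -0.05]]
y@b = [[-0.02, 0.01, 0.10], [0.11, 0.05, -0.01], [-0.02, 0.0, 0.02]]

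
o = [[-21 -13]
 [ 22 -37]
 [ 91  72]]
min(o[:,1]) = -37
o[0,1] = -13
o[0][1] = -13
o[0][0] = -21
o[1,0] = 22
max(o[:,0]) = 91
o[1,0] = 22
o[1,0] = 22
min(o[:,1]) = -37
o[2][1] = 72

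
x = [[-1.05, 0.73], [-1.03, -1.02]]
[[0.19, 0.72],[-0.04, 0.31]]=x@ [[-0.09, -0.53], [0.13, 0.23]]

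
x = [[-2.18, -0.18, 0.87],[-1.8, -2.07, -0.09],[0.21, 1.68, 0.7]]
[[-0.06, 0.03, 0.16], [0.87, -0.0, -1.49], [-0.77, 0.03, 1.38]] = x@[[0.17, 0.05, -0.2],[-0.58, -0.05, 0.90],[0.24, 0.15, -0.13]]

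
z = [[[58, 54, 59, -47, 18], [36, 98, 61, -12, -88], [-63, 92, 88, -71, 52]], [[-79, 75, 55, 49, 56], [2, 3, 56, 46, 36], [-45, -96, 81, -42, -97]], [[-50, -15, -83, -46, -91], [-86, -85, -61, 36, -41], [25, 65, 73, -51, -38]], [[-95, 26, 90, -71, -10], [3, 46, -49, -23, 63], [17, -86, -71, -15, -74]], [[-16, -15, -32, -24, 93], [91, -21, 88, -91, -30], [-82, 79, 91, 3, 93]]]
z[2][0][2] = -83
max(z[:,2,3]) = 3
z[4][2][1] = 79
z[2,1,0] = -86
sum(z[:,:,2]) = 446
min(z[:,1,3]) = -91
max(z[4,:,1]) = 79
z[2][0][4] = -91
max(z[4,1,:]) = 91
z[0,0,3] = -47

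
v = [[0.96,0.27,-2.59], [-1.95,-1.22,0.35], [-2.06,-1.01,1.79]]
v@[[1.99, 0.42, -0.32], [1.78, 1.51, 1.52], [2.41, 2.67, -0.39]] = [[-3.85,-6.10,1.11],[-5.21,-1.73,-1.37],[-1.58,2.39,-1.57]]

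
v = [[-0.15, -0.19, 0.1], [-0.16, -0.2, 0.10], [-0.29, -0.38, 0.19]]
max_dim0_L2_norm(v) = 0.47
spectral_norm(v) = 0.64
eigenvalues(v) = [-0.16, -0.01, 0.01]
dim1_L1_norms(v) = [0.44, 0.46, 0.86]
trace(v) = -0.16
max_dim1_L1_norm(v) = 0.86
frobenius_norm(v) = 0.64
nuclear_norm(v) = 0.65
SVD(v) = [[-0.41,-0.43,-0.80], [-0.43,-0.68,0.59], [-0.8,0.59,0.09]] @ diag([0.6393375214170667, 0.005745055321307244, 0.0038115676088653584]) @ [[0.57, 0.73, -0.37],[0.77, -0.63, -0.06],[-0.28, -0.25, -0.93]]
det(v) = 0.00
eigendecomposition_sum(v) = [[-0.15, -0.18, 0.09], [-0.17, -0.20, 0.11], [-0.31, -0.37, 0.2]] + [[0.00, 0.00, -0.0], [0.01, 0.0, -0.01], [0.02, 0.01, -0.01]] + [[0.0, -0.01, 0.01], [-0.0, 0.0, -0.0], [0.00, -0.01, 0.01]]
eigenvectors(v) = [[0.39, -0.0, 0.56], [0.44, -0.47, -0.04], [0.81, -0.88, 0.83]]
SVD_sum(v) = [[-0.15, -0.19, 0.10], [-0.16, -0.2, 0.10], [-0.29, -0.38, 0.19]] + [[-0.00, 0.00, 0.0],  [-0.0, 0.00, 0.00],  [0.0, -0.00, -0.0]] + [[0.00, 0.00, 0.00], [-0.0, -0.0, -0.0], [-0.00, -0.0, -0.00]]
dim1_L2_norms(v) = [0.26, 0.27, 0.51]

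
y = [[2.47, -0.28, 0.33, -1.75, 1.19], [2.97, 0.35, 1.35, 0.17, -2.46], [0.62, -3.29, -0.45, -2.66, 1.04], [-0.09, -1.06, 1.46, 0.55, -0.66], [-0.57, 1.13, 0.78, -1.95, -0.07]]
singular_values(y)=[4.96, 4.4, 2.76, 2.08, 1.14]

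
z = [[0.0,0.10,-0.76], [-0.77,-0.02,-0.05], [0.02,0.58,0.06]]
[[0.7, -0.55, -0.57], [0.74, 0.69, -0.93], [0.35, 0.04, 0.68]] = z@ [[-0.93, -0.95, 1.12], [0.72, 0.02, 1.05], [-0.82, 0.73, 0.89]]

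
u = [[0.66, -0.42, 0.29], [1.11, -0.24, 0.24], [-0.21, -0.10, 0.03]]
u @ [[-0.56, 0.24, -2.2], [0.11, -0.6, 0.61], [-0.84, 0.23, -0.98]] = [[-0.66, 0.48, -1.99], [-0.85, 0.47, -2.82], [0.08, 0.02, 0.37]]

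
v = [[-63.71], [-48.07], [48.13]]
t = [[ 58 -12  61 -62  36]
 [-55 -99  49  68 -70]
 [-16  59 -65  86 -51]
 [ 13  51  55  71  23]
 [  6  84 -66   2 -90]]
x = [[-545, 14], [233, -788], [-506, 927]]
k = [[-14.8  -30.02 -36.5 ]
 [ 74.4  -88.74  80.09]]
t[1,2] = 49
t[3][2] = 55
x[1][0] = 233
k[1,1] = -88.74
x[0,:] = [-545, 14]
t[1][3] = 68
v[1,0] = -48.07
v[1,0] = -48.07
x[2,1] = 927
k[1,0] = 74.4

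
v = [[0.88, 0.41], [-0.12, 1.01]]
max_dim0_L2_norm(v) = 1.09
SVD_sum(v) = [[0.32, 0.67], [0.37, 0.78]] + [[0.56, -0.26],[-0.49, 0.23]]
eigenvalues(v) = [(0.94+0.21j), (0.94-0.21j)]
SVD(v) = [[0.65, 0.76], [0.76, -0.65]] @ diag([1.140355490299271, 0.8225505186578569]) @ [[0.42, 0.91], [0.91, -0.42]]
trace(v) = 1.89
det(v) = 0.94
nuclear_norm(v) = 1.96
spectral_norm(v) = 1.14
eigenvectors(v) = [[(0.88+0j), 0.88-0.00j], [0.14+0.45j, (0.14-0.45j)]]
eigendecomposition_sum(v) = [[0.44+0.25j, (0.2-0.91j)], [-0.06+0.27j, (0.5-0.04j)]] + [[0.44-0.25j, 0.20+0.91j], [-0.06-0.27j, (0.5+0.04j)]]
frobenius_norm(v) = 1.41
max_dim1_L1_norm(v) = 1.29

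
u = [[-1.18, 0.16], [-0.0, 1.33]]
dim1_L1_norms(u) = [1.34, 1.33]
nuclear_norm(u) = 2.52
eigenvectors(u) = [[1.0, 0.06],[0.00, 1.00]]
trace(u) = 0.15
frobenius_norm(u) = 1.79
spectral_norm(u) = 1.37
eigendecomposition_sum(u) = [[-1.18, 0.08], [-0.00, -0.00]] + [[0.00, 0.08], [0.00, 1.33]]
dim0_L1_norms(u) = [1.18, 1.49]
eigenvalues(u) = [-1.18, 1.33]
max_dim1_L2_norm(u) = 1.33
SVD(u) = [[0.43, -0.9],[0.90, 0.43]] @ diag([1.367205776810693, 1.1478886548160798]) @ [[-0.37, 0.93],[0.93, 0.37]]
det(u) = -1.57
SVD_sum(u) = [[-0.21, 0.54], [-0.46, 1.15]] + [[-0.97,-0.38], [0.46,0.18]]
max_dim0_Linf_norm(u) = 1.33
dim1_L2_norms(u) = [1.19, 1.33]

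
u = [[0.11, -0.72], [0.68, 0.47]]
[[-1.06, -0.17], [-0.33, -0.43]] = u @ [[-1.35, -0.72], [1.26, 0.13]]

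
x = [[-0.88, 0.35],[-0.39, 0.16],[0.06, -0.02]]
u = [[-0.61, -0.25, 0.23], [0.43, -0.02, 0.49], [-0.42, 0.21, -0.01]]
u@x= [[0.65,-0.26], [-0.34,0.14], [0.29,-0.11]]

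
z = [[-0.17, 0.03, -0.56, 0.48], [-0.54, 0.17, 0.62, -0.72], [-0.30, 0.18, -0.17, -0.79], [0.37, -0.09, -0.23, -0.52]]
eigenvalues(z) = [(0.83+0j), (-0.73+0.14j), (-0.73-0.14j), (-0.06+0j)]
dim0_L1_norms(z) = [1.38, 0.47, 1.58, 2.51]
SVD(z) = [[0.41,-0.12,-0.76,0.49], [-0.74,0.43,-0.15,0.50], [-0.51,-0.48,-0.51,-0.49], [-0.16,-0.75,0.37,0.52]] @ diag([1.417822752612137, 0.796220993324609, 0.628605511399808, 0.03828685155900252]) @ [[0.30,  -0.13,  -0.4,  0.86], [-0.44,  0.06,  0.74,  0.50], [0.79,  -0.28,  0.54,  -0.07], [-0.30,  -0.95,  -0.05,  -0.07]]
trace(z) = -0.69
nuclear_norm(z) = 2.88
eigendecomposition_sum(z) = [[0.19-0.00j, -0.08-0.00j, -0.20-0.00j, 0.23+0.00j],[-0.52+0.00j, (0.22+0j), 0.57+0.00j, -0.64-0.00j],[(-0.25+0j), 0.10+0.00j, 0.27+0.00j, -0.30-0.00j],[(0.13-0j), (-0.05-0j), (-0.14-0j), (0.16+0j)]] + [[(-0.17+0.17j),0.06-0.04j,(-0.19+0.01j),(0.14-0.36j)], [(0.01+0.01j),(-0-0j),0.00+0.01j,(-0.02-0j)], [(-0.02+0.42j),(0.04-0.12j),-0.22+0.23j,-0.24-0.62j], [(0.12+0.24j),(-0.02-0.08j),-0.05+0.20j,-0.34-0.26j]] + [[-0.17-0.17j, (0.06+0.04j), -0.19-0.01j, 0.14+0.36j],  [0.01-0.01j, (-0+0j), -0.01j, (-0.02+0j)],  [(-0.02-0.42j), 0.04+0.12j, (-0.22-0.23j), -0.24+0.62j],  [0.12-0.24j, (-0.02+0.08j), (-0.05-0.2j), (-0.34+0.26j)]] + [[(-0.01+0j), -0.02+0.00j, (0.01+0j), -0.02-0.00j],[(-0.04+0j), (-0.04+0j), 0.04+0.00j, -0.04-0.00j],[(-0+0j), -0.00+0.00j, 0j, (-0-0j)],[(-0+0j), (-0+0j), 0.00+0.00j, -0.00-0.00j]]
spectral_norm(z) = 1.42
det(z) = -0.03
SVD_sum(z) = [[0.17, -0.08, -0.23, 0.5], [-0.31, 0.14, 0.42, -0.9], [-0.22, 0.10, 0.29, -0.62], [-0.07, 0.03, 0.09, -0.2]] + [[0.04, -0.01, -0.07, -0.05], [-0.15, 0.02, 0.26, 0.17], [0.17, -0.02, -0.28, -0.19], [0.26, -0.04, -0.45, -0.3]] + [[-0.38, 0.13, -0.26, 0.03], [-0.07, 0.03, -0.05, 0.01], [-0.26, 0.09, -0.17, 0.02], [0.18, -0.06, 0.12, -0.02]] + [[-0.01, -0.02, -0.0, -0.0], [-0.01, -0.02, -0.00, -0.00], [0.01, 0.02, 0.00, 0.00], [-0.01, -0.02, -0.00, -0.00]]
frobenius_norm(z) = 1.74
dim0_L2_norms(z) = [0.74, 0.27, 0.88, 1.28]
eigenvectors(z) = [[(0.3+0j), 0.33+0.29j, 0.33-0.29j, 0.35+0.00j], [(-0.84+0j), (0.01-0.02j), (0.01+0.02j), 0.93+0.00j], [-0.40+0.00j, 0.76+0.00j, 0.76-0.00j, 0.04+0.00j], [0.21+0.00j, (0.42-0.25j), (0.42+0.25j), 0.07+0.00j]]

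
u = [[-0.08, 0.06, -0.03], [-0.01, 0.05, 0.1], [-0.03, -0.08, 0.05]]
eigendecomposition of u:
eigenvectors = [[(0.98+0j), -0.14+0.24j, (-0.14-0.24j)], [(-0.06+0j), -0.71+0.00j, -0.71-0.00j], [0.18+0.00j, -0.05-0.65j, (-0.05+0.65j)]]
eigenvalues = [(-0.09+0j), (0.05+0.09j), (0.05-0.09j)]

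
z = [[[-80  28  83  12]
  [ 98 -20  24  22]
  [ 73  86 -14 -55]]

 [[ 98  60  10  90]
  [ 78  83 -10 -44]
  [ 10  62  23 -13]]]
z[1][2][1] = 62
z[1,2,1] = 62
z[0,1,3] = 22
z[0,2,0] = 73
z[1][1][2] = -10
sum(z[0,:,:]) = 257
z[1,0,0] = 98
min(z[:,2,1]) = 62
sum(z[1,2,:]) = 82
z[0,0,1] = 28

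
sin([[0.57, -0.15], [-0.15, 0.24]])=[[0.53, -0.14], [-0.14, 0.23]]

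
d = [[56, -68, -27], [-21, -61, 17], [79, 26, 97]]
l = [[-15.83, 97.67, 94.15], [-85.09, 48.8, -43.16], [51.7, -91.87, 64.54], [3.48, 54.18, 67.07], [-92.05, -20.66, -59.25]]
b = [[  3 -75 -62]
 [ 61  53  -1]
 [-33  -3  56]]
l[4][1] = -20.66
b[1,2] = -1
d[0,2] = -27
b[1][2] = -1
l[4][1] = -20.66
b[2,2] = 56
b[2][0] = -33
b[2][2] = 56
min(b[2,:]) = -33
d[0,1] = -68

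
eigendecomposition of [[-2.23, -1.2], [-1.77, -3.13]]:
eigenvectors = [[0.74, 0.52],  [-0.67, 0.85]]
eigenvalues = [-1.15, -4.21]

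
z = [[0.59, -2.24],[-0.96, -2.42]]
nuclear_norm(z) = 4.39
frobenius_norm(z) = 3.48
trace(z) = -1.83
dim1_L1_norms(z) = [2.83, 3.38]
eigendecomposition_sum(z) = [[1.02, -0.63], [-0.27, 0.17]] + [[-0.43, -1.61], [-0.69, -2.59]]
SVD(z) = [[0.65, 0.76], [0.76, -0.65]] @ diag([3.3132071370834484, 1.0799807714859082]) @ [[-0.1,-0.99], [0.99,-0.1]]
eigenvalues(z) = [1.19, -3.02]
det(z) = -3.58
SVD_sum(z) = [[-0.22, -2.16], [-0.26, -2.49]] + [[0.81, -0.08],  [-0.7, 0.07]]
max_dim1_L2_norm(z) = 2.6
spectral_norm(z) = 3.31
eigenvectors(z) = [[0.97, 0.53], [-0.26, 0.85]]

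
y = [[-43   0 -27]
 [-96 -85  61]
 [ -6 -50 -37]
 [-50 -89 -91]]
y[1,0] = -96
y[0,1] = 0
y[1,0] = -96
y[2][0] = -6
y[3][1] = -89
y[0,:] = [-43, 0, -27]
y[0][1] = 0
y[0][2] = -27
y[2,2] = -37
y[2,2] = -37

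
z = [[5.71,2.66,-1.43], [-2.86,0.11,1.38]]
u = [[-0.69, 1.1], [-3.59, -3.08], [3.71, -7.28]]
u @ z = [[-7.09, -1.71, 2.50],[-11.69, -9.89, 0.88],[42.00, 9.07, -15.35]]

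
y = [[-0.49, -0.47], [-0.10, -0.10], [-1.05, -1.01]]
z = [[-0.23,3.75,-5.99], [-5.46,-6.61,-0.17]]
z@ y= [[6.03, 5.78], [3.51, 3.4]]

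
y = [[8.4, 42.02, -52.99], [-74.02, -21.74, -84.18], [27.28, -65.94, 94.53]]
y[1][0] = -74.02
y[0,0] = 8.4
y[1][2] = -84.18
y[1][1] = -21.74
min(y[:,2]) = -84.18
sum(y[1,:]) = -179.94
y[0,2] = -52.99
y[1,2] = -84.18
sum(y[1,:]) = -179.94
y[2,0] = 27.28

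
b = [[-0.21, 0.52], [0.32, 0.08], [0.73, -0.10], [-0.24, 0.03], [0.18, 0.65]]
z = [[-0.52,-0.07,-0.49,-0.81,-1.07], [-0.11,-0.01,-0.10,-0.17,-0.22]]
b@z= [[0.05, 0.01, 0.05, 0.08, 0.11], [-0.18, -0.02, -0.16, -0.27, -0.36], [-0.37, -0.05, -0.35, -0.57, -0.76], [0.12, 0.02, 0.11, 0.19, 0.25], [-0.17, -0.02, -0.15, -0.26, -0.34]]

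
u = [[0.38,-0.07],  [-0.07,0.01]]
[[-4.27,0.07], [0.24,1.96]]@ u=[[-1.63, 0.30],[-0.05, 0.00]]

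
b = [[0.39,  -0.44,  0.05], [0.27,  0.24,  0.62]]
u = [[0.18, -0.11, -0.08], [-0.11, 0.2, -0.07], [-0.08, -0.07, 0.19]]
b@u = [[0.11, -0.13, 0.01], [-0.03, -0.03, 0.08]]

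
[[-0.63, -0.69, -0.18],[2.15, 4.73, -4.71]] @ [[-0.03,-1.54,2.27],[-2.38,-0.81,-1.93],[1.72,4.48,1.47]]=[[1.35, 0.72, -0.36],[-19.42, -28.24, -11.17]]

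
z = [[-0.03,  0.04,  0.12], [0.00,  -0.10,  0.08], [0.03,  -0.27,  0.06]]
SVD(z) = [[-0.03, -0.92, 0.38],[0.39, -0.36, -0.85],[0.92, 0.13, 0.37]] @ diag([0.3016846434196632, 0.14030785991917735, 0.0002834954164403297]) @ [[0.09, -0.96, 0.28], [0.22, -0.25, -0.94], [-0.97, -0.15, -0.19]]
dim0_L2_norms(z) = [0.04, 0.29, 0.16]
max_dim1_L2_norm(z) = 0.28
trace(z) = -0.07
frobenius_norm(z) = 0.33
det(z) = -0.00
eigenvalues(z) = [(-0+0j), (-0.03+0.11j), (-0.03-0.11j)]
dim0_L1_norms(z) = [0.06, 0.41, 0.26]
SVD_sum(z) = [[-0.0, 0.01, -0.0], [0.01, -0.11, 0.03], [0.03, -0.27, 0.08]] + [[-0.03, 0.03, 0.12], [-0.01, 0.01, 0.05], [0.00, -0.00, -0.02]] + [[-0.00, -0.0, -0.0], [0.00, 0.0, 0.0], [-0.00, -0.0, -0.00]]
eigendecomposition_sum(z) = [[(-0+0j), 0.00-0.00j, (-0+0j)], [-0.00+0.00j, -0j, (-0+0j)], [(-0+0j), 0.00-0.00j, (-0+0j)]] + [[(-0.01-0.02j),(0.02+0.17j),0.06-0.05j], [-0.01j,-0.05+0.07j,(0.04+0j)], [0.02-0.01j,-0.14-0.01j,0.03+0.06j]] + [[(-0.01+0.02j), 0.02-0.17j, (0.06+0.05j)],[0.00+0.01j, -0.05-0.07j, (0.04-0j)],[0.02+0.01j, -0.14+0.01j, (0.03-0.06j)]]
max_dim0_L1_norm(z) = 0.41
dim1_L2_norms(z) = [0.13, 0.13, 0.28]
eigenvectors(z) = [[(0.97+0j), 0.72+0.00j, 0.72-0.00j],[0.15+0.00j, 0.27+0.25j, 0.27-0.25j],[0.19+0.00j, -0.12+0.57j, -0.12-0.57j]]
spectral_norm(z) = 0.30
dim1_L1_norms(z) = [0.19, 0.18, 0.36]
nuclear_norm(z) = 0.44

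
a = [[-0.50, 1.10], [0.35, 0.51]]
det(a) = -0.640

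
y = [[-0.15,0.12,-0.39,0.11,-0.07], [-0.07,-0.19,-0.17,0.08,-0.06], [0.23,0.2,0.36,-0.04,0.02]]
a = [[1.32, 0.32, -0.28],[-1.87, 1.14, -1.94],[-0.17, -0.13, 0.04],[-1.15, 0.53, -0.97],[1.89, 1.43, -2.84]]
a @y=[[-0.28, 0.04, -0.67, 0.18, -0.12], [-0.25, -0.83, -0.16, -0.04, 0.02], [0.04, 0.01, 0.1, -0.03, 0.02], [-0.09, -0.43, 0.01, -0.05, 0.03], [-1.04, -0.61, -2.0, 0.44, -0.27]]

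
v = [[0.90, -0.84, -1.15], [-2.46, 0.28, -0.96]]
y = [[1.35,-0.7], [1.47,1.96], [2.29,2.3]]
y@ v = [[2.94, -1.33, -0.88],[-3.50, -0.69, -3.57],[-3.60, -1.28, -4.84]]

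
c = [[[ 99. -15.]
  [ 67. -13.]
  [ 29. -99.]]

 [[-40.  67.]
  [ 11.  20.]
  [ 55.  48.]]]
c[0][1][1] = -13.0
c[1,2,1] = 48.0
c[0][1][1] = -13.0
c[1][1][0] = 11.0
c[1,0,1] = 67.0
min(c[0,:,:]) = -99.0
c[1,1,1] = 20.0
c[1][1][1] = 20.0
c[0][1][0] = 67.0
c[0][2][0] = 29.0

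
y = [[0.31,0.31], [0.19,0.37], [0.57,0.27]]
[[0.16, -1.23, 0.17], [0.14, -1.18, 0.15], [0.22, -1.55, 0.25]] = y @ [[0.27, -1.58, 0.32],[0.23, -2.39, 0.24]]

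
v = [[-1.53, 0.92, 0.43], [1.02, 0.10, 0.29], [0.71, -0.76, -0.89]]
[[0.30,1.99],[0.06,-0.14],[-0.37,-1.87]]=v@[[-0.03, -0.49], [0.16, 0.92], [0.25, 0.92]]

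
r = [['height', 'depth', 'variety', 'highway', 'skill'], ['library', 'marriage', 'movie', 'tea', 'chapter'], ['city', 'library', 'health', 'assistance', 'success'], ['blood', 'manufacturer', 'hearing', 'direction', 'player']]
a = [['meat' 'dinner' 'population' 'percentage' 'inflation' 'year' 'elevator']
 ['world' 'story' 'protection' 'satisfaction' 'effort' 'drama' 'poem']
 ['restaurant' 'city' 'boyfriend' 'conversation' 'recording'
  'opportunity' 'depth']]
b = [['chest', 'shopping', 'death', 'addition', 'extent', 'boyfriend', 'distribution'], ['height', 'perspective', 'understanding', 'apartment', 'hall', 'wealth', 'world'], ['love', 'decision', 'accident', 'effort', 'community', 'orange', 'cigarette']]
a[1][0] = 'world'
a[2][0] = 'restaurant'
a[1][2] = 'protection'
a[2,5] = 'opportunity'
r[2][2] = 'health'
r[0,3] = 'highway'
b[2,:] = ['love', 'decision', 'accident', 'effort', 'community', 'orange', 'cigarette']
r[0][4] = 'skill'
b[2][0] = 'love'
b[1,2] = 'understanding'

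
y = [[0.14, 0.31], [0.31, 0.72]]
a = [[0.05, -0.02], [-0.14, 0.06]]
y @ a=[[-0.04,0.02], [-0.09,0.04]]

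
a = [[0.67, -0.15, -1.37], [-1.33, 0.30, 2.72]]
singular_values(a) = [3.41, 0.0]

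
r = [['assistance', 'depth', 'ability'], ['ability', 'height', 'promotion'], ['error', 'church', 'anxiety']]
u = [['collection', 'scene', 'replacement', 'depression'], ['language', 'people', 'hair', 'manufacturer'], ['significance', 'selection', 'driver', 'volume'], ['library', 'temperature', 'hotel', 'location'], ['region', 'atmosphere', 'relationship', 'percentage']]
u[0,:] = ['collection', 'scene', 'replacement', 'depression']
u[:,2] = ['replacement', 'hair', 'driver', 'hotel', 'relationship']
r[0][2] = 'ability'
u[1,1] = 'people'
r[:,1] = ['depth', 'height', 'church']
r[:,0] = ['assistance', 'ability', 'error']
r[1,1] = 'height'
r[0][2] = 'ability'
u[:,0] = ['collection', 'language', 'significance', 'library', 'region']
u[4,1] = 'atmosphere'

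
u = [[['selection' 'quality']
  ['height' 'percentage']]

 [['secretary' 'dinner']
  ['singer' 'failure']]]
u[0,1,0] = 'height'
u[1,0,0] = 'secretary'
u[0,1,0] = 'height'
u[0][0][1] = 'quality'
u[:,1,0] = ['height', 'singer']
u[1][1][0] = 'singer'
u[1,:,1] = ['dinner', 'failure']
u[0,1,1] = 'percentage'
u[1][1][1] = 'failure'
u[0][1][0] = 'height'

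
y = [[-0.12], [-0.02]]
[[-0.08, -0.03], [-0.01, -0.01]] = y@[[0.68, 0.27]]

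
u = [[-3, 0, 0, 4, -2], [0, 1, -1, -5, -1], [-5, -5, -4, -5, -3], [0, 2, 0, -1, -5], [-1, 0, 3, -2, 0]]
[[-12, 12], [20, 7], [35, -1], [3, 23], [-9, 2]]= u @ [[0, -2], [0, 4], [-5, 0], [-3, 0], [0, -3]]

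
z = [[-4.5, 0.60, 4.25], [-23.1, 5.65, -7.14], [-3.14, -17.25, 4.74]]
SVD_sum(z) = [[-2.68, 1.03, -0.87], [-22.02, 8.46, -7.14], [4.01, -1.54, 1.30]] + [[-0.94,-2.01,0.51], [-1.21,-2.59,0.65], [-7.25,-15.54,3.93]] + [[-0.89, 1.58, 4.61], [0.13, -0.22, -0.65], [0.09, -0.17, -0.49]]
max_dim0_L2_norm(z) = 23.74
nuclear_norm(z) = 48.24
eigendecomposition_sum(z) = [[-3.01+4.09j, (1.16+1.44j), 1.45+0.54j], [-7.61-2.52j, -1.59+2.44j, -0.10+2.45j], [(-6.28-7.86j), -3.34+1.47j, -1.78+2.50j]] + [[-3.01-4.09j, 1.16-1.44j, (1.45-0.54j)], [(-7.61+2.52j), -1.59-2.44j, -0.10-2.45j], [-6.28+7.86j, (-3.34-1.47j), (-1.78-2.5j)]] + [[1.52+0.00j, -1.71+0.00j, (1.34+0j)], [(-7.87-0j), 8.84-0.00j, (-6.94-0j)], [9.42+0.00j, (-10.57+0j), 8.30+0.00j]]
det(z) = 2281.79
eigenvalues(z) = [(-6.38+9.03j), (-6.38-9.03j), (18.66+0j)]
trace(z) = 5.89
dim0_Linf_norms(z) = [23.1, 17.25, 7.14]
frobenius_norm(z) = 31.39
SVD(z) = [[-0.12, 0.13, -0.98], [-0.98, 0.16, 0.14], [0.18, 0.98, 0.10]] @ diag([25.230377453850153, 17.97763541353344, 5.030604185812865]) @ [[0.89, -0.34, 0.29], [-0.41, -0.88, 0.22], [0.18, -0.32, -0.93]]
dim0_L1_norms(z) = [30.74, 23.5, 16.13]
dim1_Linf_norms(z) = [4.5, 23.1, 17.25]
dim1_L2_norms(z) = [6.22, 24.83, 18.16]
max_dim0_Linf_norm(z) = 23.1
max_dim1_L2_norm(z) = 24.83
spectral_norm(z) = 25.23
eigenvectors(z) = [[0.10+0.35j,(0.1-0.35j),(0.12+0j)], [-0.49+0.32j,-0.49-0.32j,-0.64+0.00j], [-0.73+0.00j,(-0.73-0j),(0.76+0j)]]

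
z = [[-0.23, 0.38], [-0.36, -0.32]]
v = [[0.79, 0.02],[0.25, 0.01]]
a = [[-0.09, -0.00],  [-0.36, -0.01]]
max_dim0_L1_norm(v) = 1.04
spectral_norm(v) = 0.83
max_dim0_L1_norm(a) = 0.45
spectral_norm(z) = 0.51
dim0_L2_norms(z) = [0.43, 0.5]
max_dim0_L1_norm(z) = 0.7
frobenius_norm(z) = 0.66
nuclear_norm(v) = 0.83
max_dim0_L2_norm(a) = 0.37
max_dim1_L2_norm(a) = 0.36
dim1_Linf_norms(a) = [0.09, 0.36]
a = z @ v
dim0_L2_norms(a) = [0.37, 0.01]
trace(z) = -0.55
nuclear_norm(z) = 0.92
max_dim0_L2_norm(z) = 0.5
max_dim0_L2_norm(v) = 0.83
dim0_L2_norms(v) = [0.83, 0.02]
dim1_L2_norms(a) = [0.09, 0.36]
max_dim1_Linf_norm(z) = 0.38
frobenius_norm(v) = 0.83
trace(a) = -0.10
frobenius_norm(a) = 0.37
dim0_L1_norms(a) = [0.45, 0.01]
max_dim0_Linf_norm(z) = 0.38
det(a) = 0.00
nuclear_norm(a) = 0.37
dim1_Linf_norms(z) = [0.38, 0.36]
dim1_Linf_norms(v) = [0.79, 0.25]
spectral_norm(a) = 0.37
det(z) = 0.21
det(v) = 0.00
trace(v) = 0.80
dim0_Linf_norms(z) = [0.36, 0.38]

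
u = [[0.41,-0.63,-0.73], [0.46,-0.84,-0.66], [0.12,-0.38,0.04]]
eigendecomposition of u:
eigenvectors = [[0.60, 0.92, -0.79], [0.75, 0.31, -0.51], [0.28, 0.24, 0.35]]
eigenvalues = [-0.72, 0.0, 0.32]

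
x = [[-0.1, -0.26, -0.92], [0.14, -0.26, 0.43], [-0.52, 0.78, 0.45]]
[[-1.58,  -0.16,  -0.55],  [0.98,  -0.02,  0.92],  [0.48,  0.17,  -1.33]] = x @ [[-0.31, 0.19, 1.13], [-0.71, 0.3, -1.46], [1.95, 0.07, 0.89]]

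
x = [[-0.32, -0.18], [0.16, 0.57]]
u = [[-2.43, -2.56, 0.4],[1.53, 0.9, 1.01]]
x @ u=[[0.50, 0.66, -0.31], [0.48, 0.1, 0.64]]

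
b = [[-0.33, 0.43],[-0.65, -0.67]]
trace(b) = -1.00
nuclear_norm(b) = 1.47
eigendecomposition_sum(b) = [[(-0.16+0.34j), (0.21+0.21j)], [-0.33-0.32j, (-0.34+0.17j)]] + [[-0.16-0.34j,0.21-0.21j], [(-0.32+0.32j),(-0.34-0.17j)]]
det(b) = 0.50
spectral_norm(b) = 0.94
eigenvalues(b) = [(-0.5+0.5j), (-0.5-0.5j)]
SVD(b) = [[0.12, -0.99], [-0.99, -0.12]] @ diag([0.9384193470321298, 0.5334502124057982]) @ [[0.64, 0.77], [0.77, -0.64]]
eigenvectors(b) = [[-0.20-0.60j, (-0.2+0.6j)], [(0.78+0j), (0.78-0j)]]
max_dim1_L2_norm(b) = 0.93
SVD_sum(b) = [[0.08, 0.09], [-0.60, -0.71]] + [[-0.41, 0.34],  [-0.05, 0.04]]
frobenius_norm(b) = 1.08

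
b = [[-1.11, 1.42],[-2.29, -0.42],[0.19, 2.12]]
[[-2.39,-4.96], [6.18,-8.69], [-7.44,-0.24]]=b@ [[-2.09, 3.88], [-3.32, -0.46]]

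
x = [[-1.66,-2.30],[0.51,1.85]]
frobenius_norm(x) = 3.42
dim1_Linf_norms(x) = [2.3, 1.85]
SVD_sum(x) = [[-1.39, -2.45], [0.92, 1.62]] + [[-0.27, 0.15], [-0.41, 0.23]]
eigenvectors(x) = [[-0.99, 0.59], [0.16, -0.81]]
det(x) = -1.90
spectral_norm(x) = 3.38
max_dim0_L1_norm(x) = 4.15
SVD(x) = [[-0.83, 0.55], [0.55, 0.83]] @ diag([3.3782461519134, 0.5618299894828549]) @ [[0.49, 0.87], [-0.87, 0.49]]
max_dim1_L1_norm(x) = 3.96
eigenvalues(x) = [-1.29, 1.48]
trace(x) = 0.19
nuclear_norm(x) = 3.94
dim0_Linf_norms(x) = [1.66, 2.3]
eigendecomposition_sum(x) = [[-1.46, -1.07], [0.24, 0.17]] + [[-0.20, -1.23], [0.27, 1.68]]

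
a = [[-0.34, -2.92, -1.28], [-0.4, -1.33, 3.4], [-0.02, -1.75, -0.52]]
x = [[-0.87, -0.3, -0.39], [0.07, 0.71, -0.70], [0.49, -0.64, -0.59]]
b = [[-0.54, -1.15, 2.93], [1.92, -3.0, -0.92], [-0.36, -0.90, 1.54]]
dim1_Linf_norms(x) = [0.87, 0.71, 0.64]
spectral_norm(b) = 3.69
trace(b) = -2.00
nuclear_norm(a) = 7.53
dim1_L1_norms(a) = [4.54, 5.13, 2.29]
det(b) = -2.27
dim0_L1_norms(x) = [1.43, 1.65, 1.68]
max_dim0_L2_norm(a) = 3.67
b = a @ x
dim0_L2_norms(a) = [0.53, 3.65, 3.67]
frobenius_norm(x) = 1.73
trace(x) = -0.75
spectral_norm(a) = 3.68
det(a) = -2.31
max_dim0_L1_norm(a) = 6.0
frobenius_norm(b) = 5.20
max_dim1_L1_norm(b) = 5.84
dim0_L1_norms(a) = [0.76, 6.0, 5.2]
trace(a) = -2.19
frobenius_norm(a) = 5.21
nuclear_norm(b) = 7.52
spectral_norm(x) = 1.00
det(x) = 1.00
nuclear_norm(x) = 3.00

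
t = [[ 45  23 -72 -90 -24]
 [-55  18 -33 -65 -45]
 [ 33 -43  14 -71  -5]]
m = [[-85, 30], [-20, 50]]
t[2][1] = -43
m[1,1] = 50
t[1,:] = [-55, 18, -33, -65, -45]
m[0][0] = -85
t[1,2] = -33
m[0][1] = 30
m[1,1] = 50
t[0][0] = 45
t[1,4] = -45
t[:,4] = [-24, -45, -5]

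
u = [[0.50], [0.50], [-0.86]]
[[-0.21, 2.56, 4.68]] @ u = [[-2.85]]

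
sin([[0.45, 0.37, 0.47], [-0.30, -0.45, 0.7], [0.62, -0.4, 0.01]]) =[[0.36, 0.36, 0.46], [-0.29, -0.52, 0.69], [0.61, -0.39, -0.07]]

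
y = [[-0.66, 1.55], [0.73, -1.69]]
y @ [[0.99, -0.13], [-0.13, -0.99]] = [[-0.85,-1.45], [0.94,1.58]]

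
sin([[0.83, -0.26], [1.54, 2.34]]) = [[0.93, 0.00], [-0.02, 0.91]]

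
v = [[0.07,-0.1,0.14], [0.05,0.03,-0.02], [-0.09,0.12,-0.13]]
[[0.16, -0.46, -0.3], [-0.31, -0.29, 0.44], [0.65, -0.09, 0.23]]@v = [[0.02,  -0.07,  0.07], [-0.08,  0.08,  -0.09], [0.02,  -0.04,  0.06]]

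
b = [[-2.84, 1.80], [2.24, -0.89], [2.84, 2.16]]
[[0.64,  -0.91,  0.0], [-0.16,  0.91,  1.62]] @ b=[[-3.86, 1.96],[7.09, 2.4]]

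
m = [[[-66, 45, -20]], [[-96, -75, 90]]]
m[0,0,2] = -20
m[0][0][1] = 45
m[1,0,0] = -96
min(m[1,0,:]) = -96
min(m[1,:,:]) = -96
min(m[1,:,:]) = -96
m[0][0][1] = 45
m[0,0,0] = -66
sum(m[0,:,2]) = -20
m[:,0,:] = [[-66, 45, -20], [-96, -75, 90]]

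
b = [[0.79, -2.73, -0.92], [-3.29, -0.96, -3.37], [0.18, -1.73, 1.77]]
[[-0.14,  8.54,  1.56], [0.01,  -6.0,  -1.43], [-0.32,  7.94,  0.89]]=b @ [[0.06, 1.44, 0.53], [0.10, -3.14, -0.43], [-0.09, 1.27, 0.03]]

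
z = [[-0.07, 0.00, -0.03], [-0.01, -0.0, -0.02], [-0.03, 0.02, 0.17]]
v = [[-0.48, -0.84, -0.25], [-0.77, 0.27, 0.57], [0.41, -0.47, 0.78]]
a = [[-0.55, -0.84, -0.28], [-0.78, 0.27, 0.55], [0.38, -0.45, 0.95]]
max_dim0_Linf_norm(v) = 0.84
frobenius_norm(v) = 1.73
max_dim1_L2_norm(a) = 1.12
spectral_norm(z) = 0.18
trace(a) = 0.67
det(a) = -1.14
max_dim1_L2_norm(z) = 0.17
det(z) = -0.00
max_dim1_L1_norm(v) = 1.66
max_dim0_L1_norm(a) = 1.78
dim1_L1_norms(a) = [1.67, 1.6, 1.78]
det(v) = -0.99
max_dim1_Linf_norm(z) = 0.17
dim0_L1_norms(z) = [0.11, 0.02, 0.22]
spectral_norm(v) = 1.00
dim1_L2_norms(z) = [0.08, 0.02, 0.17]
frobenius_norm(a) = 1.82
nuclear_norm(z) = 0.25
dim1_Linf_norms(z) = [0.07, 0.02, 0.17]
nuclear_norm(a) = 3.15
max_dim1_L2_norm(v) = 1.0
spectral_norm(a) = 1.15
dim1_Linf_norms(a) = [0.84, 0.78, 0.95]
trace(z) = 0.10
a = z + v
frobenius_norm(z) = 0.19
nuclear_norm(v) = 2.99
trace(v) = 0.57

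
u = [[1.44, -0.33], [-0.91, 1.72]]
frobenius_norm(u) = 2.44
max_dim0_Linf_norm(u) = 1.72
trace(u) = 3.16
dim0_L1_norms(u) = [2.35, 2.05]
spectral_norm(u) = 2.24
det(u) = 2.18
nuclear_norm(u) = 3.21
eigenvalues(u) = [1.01, 2.15]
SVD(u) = [[-0.55, 0.83], [0.83, 0.55]] @ diag([2.242003419365198, 0.970783532799542]) @ [[-0.69,  0.72], [0.72,  0.69]]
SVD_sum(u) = [[0.86,  -0.89],[-1.3,  1.35]] + [[0.58, 0.56], [0.39, 0.37]]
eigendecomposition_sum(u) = [[0.63, 0.3], [0.82, 0.38]] + [[0.81,-0.63], [-1.73,1.34]]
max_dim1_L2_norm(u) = 1.95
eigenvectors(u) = [[-0.61,  0.42],[-0.79,  -0.91]]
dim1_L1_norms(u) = [1.77, 2.63]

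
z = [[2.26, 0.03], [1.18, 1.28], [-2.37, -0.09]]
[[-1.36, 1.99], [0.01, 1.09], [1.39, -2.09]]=z @ [[-0.61, 0.88], [0.57, 0.04]]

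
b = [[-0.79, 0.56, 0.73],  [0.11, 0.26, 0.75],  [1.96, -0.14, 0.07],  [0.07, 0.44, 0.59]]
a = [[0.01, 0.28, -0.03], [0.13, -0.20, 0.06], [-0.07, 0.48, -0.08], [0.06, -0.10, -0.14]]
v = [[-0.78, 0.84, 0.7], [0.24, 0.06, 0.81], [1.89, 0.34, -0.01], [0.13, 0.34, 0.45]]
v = a + b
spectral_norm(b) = 2.16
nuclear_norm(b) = 3.69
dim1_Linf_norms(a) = [0.28, 0.2, 0.48, 0.14]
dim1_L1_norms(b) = [2.08, 1.12, 2.17, 1.1]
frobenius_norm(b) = 2.55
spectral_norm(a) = 0.61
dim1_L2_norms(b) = [1.21, 0.8, 1.97, 0.74]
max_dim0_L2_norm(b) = 2.12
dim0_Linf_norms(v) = [1.89, 0.84, 0.81]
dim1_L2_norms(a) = [0.28, 0.25, 0.49, 0.18]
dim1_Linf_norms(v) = [0.84, 0.81, 1.89, 0.45]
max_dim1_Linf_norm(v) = 1.89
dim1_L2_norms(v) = [1.34, 0.85, 1.92, 0.58]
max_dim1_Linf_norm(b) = 1.96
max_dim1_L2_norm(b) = 1.97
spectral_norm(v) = 2.07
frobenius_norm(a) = 0.64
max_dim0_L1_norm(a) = 1.06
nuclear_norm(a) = 0.89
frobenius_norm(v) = 2.56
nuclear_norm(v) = 4.03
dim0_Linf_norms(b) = [1.96, 0.56, 0.75]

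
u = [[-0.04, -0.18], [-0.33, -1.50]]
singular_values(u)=[1.55, 0.0]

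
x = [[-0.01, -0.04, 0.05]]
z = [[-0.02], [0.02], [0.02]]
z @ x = [[0.00,0.0,-0.00],[-0.00,-0.00,0.0],[-0.0,-0.0,0.0]]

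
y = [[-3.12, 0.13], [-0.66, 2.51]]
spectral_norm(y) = 3.33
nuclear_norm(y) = 5.65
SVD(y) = [[-0.88, -0.48], [-0.48, 0.88]] @ diag([3.32649493964803, 2.328396748085697]) @ [[0.92, -0.4], [0.4, 0.92]]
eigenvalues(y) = [-3.1, 2.49]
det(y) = -7.75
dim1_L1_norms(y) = [3.25, 3.17]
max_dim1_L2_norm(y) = 3.12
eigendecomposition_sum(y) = [[-3.11, 0.07], [-0.37, 0.01]] + [[-0.01, 0.06], [-0.29, 2.5]]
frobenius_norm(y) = 4.06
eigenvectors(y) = [[-0.99, -0.02], [-0.12, -1.00]]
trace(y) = -0.61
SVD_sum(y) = [[-2.67, 1.16], [-1.47, 0.64]] + [[-0.45, -1.03], [0.81, 1.87]]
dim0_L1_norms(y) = [3.78, 2.64]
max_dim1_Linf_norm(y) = 3.12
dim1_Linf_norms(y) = [3.12, 2.51]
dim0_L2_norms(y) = [3.19, 2.51]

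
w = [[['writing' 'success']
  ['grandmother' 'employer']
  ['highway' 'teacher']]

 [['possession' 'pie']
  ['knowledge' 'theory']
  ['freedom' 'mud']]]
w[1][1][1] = 'theory'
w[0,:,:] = [['writing', 'success'], ['grandmother', 'employer'], ['highway', 'teacher']]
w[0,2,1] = 'teacher'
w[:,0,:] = [['writing', 'success'], ['possession', 'pie']]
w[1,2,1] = 'mud'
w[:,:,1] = [['success', 'employer', 'teacher'], ['pie', 'theory', 'mud']]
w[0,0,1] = 'success'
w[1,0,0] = 'possession'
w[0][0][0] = 'writing'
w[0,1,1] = 'employer'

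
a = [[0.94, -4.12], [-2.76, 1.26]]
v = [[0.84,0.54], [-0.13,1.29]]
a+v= [[1.78, -3.58], [-2.89, 2.55]]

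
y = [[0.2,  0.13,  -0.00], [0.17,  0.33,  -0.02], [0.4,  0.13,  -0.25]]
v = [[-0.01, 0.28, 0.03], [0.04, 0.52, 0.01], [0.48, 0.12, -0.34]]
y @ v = [[0.0, 0.12, 0.01], [0.00, 0.22, 0.02], [-0.12, 0.15, 0.10]]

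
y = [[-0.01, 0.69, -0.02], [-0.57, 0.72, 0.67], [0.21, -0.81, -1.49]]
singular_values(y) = [2.03, 0.65, 0.37]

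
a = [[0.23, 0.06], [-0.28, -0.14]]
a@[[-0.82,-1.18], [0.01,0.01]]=[[-0.19, -0.27], [0.23, 0.33]]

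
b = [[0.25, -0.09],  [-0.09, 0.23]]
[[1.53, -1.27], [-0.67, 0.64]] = b@ [[5.89, -4.77],  [-0.62, 0.91]]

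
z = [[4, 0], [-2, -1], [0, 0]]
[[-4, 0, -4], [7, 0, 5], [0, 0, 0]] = z@ [[-1, 0, -1], [-5, 0, -3]]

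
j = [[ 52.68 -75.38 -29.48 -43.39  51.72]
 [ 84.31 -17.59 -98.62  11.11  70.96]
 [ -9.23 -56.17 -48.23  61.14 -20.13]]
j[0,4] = 51.72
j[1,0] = 84.31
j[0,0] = 52.68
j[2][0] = -9.23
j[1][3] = 11.11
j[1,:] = [84.31, -17.59, -98.62, 11.11, 70.96]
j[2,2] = -48.23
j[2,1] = -56.17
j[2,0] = -9.23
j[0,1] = -75.38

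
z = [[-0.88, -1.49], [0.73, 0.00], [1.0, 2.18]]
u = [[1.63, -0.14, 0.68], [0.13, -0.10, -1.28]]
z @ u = [[-1.63, 0.27, 1.31], [1.19, -0.1, 0.50], [1.91, -0.36, -2.11]]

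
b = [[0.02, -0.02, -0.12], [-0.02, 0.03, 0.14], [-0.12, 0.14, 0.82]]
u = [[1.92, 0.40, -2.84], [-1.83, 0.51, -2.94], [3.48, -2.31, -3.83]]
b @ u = [[-0.34, 0.28, 0.46], [0.39, -0.32, -0.57], [2.37, -1.87, -3.21]]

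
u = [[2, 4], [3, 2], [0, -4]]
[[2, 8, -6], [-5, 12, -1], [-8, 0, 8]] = u @ [[-3, 4, 1], [2, 0, -2]]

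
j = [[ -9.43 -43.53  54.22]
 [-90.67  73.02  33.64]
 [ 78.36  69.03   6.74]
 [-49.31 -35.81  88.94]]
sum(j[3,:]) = 3.819999999999993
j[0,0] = -9.43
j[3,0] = -49.31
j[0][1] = -43.53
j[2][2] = 6.74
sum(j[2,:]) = 154.13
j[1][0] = -90.67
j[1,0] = -90.67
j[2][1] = 69.03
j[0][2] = 54.22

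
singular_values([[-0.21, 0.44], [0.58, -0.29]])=[0.77, 0.25]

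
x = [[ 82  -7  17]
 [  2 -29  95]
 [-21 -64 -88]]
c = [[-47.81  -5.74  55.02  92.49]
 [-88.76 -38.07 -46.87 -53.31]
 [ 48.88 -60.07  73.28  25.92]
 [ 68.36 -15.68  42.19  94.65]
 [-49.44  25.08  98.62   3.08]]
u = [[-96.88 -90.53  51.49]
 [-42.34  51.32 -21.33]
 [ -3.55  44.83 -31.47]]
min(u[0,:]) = -96.88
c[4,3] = 3.08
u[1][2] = -21.33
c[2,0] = 48.88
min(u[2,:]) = -31.47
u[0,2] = 51.49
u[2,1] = 44.83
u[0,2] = 51.49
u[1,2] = -21.33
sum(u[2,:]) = 9.810000000000002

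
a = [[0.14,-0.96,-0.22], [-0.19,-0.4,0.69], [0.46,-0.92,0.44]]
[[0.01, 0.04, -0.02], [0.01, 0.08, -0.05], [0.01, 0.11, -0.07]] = a @ [[0.0, 0.04, -0.03], [-0.01, -0.06, 0.03], [0.01, 0.09, -0.06]]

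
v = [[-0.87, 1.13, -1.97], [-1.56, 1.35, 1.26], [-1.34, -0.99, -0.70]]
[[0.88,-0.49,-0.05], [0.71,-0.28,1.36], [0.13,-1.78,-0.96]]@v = [[0.07, 0.38, -2.32], [-2.0, -0.92, -2.70], [3.95, -1.31, -1.83]]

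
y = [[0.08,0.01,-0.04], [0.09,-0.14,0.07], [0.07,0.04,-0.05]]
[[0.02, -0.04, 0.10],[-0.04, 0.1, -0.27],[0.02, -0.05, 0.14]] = y@ [[0.01, -0.02, 0.07], [0.16, -0.38, 1.0], [-0.32, 0.76, -2.00]]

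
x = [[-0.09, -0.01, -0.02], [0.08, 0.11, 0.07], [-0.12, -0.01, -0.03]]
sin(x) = [[-0.09,-0.01,-0.02],[0.08,0.11,0.07],[-0.12,-0.01,-0.03]]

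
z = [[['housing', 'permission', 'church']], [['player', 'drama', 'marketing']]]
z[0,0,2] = 'church'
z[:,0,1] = ['permission', 'drama']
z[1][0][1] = 'drama'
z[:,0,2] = ['church', 'marketing']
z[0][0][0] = 'housing'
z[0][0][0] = 'housing'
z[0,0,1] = 'permission'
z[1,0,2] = 'marketing'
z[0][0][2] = 'church'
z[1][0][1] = 'drama'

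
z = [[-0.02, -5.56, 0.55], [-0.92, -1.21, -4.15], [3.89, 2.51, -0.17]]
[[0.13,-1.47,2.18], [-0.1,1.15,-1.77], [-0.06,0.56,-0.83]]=z@[[0.00, -0.02, 0.03],  [-0.02, 0.23, -0.34],  [0.03, -0.34, 0.52]]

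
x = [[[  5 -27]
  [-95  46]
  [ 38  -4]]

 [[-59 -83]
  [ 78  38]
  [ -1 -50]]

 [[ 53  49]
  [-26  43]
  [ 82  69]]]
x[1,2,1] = -50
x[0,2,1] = -4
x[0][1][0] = -95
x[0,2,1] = -4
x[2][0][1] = 49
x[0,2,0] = 38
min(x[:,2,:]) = -50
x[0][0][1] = -27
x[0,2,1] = -4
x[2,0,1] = 49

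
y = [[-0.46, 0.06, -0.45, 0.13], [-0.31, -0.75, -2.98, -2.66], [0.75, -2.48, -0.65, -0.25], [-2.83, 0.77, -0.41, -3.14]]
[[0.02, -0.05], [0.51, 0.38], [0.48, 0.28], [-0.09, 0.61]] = y@[[0.04, -0.05], [-0.15, -0.13], [-0.11, 0.08], [-0.03, -0.19]]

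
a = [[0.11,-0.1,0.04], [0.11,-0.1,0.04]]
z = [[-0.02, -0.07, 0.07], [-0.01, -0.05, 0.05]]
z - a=[[-0.13, 0.03, 0.03], [-0.12, 0.05, 0.01]]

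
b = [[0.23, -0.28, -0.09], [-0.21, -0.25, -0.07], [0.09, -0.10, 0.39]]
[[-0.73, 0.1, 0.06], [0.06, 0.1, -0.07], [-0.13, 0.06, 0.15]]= b @[[-1.72, -0.03, 0.31], [1.10, -0.39, -0.05], [0.34, 0.05, 0.3]]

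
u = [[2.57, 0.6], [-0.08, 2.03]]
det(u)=5.265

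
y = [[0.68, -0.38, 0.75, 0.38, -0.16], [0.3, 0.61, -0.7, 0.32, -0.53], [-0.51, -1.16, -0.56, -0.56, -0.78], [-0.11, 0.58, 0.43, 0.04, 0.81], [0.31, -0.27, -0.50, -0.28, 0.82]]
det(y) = 0.011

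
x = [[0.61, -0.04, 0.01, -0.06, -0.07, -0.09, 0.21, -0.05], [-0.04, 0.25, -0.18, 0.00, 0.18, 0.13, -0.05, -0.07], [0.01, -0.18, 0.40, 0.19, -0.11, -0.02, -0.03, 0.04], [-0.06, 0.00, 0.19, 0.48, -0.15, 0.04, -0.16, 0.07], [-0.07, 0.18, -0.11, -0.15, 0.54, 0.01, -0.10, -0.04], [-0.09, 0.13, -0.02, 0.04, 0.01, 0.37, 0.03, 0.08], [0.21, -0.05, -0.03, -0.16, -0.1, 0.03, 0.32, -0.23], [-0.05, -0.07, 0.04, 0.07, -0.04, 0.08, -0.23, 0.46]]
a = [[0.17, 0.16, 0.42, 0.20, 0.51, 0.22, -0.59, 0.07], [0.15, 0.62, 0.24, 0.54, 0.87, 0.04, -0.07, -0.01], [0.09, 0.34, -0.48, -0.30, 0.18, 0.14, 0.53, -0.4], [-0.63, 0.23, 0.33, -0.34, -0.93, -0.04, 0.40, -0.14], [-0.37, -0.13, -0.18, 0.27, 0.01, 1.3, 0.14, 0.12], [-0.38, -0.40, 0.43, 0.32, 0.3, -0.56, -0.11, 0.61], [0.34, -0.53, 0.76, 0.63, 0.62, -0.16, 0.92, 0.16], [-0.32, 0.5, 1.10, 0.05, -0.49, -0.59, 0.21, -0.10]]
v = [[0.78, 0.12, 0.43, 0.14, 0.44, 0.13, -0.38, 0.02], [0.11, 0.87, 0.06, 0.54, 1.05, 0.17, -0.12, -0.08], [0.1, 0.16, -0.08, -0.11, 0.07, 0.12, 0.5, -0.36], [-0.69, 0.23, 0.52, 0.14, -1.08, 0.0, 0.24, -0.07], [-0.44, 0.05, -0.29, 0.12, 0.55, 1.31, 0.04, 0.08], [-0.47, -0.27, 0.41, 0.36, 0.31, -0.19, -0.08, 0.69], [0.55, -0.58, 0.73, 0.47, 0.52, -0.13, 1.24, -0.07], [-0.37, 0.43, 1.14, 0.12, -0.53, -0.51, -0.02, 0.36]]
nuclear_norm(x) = 3.43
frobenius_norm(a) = 3.65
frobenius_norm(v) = 3.87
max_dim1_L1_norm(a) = 4.12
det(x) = 0.00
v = x + a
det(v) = -0.01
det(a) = -0.00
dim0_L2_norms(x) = [0.66, 0.39, 0.49, 0.57, 0.61, 0.41, 0.49, 0.54]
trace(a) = 0.24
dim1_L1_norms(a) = [2.34, 2.54, 2.46, 3.04, 2.52, 3.11, 4.12, 3.36]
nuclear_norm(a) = 8.67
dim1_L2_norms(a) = [0.97, 1.23, 0.97, 1.31, 1.41, 1.17, 1.63, 1.49]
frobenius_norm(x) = 1.49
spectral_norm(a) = 2.04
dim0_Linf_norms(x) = [0.61, 0.25, 0.4, 0.48, 0.54, 0.37, 0.32, 0.46]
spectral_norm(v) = 2.23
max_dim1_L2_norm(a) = 1.63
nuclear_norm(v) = 9.28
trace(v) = 3.67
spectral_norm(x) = 0.91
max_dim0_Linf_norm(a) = 1.3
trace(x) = 3.43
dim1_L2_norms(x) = [0.66, 0.39, 0.49, 0.57, 0.61, 0.41, 0.49, 0.54]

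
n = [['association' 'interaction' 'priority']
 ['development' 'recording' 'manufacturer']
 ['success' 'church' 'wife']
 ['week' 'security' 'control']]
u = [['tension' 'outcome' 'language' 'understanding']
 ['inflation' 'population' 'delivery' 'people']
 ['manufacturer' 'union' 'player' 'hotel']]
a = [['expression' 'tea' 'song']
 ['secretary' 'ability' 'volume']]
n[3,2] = 'control'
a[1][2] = 'volume'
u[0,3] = 'understanding'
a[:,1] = ['tea', 'ability']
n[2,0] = 'success'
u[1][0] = 'inflation'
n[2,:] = ['success', 'church', 'wife']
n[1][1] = 'recording'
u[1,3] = 'people'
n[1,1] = 'recording'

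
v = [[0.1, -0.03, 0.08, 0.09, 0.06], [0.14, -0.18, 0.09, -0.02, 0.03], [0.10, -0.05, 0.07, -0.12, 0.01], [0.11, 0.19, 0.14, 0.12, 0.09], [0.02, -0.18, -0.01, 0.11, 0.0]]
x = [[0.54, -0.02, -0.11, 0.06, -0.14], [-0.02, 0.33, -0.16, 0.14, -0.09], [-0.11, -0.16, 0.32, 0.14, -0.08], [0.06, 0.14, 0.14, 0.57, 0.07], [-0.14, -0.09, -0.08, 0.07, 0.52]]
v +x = [[0.64, -0.05, -0.03, 0.15, -0.08], [0.12, 0.15, -0.07, 0.12, -0.06], [-0.01, -0.21, 0.39, 0.02, -0.07], [0.17, 0.33, 0.28, 0.69, 0.16], [-0.12, -0.27, -0.09, 0.18, 0.52]]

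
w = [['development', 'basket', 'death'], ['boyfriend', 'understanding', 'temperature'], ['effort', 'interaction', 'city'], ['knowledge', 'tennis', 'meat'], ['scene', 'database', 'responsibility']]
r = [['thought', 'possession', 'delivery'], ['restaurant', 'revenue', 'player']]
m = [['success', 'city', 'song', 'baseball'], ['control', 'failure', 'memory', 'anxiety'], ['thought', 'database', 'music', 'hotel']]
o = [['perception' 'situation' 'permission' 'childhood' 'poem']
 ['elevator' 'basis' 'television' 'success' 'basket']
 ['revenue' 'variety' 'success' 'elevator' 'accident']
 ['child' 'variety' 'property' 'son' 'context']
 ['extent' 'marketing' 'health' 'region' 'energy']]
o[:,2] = ['permission', 'television', 'success', 'property', 'health']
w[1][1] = 'understanding'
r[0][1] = 'possession'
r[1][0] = 'restaurant'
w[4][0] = 'scene'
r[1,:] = ['restaurant', 'revenue', 'player']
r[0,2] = 'delivery'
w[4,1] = 'database'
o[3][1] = 'variety'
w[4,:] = ['scene', 'database', 'responsibility']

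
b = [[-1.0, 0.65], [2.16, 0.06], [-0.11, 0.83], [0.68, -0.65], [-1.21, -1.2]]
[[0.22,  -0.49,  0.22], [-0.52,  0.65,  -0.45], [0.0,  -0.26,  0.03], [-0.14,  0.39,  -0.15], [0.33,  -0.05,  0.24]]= b@[[-0.24, 0.31, -0.21],[-0.03, -0.27, 0.01]]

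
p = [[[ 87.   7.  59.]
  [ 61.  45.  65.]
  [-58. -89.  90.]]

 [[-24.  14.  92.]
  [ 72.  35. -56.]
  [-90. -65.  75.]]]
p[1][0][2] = 92.0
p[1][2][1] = -65.0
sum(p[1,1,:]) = 51.0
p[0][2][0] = -58.0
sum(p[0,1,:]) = 171.0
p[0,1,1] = 45.0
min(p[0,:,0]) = -58.0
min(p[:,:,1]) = -89.0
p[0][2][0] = -58.0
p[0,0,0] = 87.0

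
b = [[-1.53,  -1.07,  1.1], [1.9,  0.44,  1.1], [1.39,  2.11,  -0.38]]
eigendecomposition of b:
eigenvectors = [[(0.02+0j), (-0.74+0j), -0.74-0.00j], [0.69+0.00j, (0.37+0.3j), 0.37-0.30j], [0.73+0.00j, 0.39-0.26j, 0.39+0.26j]]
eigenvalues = [(1.66+0j), (-1.56+0.81j), (-1.56-0.81j)]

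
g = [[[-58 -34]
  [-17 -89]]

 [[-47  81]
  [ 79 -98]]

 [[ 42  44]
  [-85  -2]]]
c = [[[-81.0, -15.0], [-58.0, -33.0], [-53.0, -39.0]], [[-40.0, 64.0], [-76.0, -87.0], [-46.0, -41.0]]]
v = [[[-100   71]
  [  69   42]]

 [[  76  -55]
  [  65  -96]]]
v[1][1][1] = -96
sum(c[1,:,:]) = -226.0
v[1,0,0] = 76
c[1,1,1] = -87.0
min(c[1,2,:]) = -46.0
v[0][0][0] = -100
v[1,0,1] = -55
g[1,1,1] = -98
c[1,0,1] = 64.0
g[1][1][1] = -98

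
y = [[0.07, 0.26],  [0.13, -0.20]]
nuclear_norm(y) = 0.47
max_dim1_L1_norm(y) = 0.33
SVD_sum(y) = [[-0.02, 0.25], [0.02, -0.21]] + [[0.09, 0.01], [0.11, 0.01]]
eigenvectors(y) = [[0.94,-0.58], [0.34,0.81]]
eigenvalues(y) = [0.16, -0.29]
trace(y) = -0.13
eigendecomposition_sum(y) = [[0.13, 0.09], [0.05, 0.03]] + [[-0.06, 0.17],[0.08, -0.23]]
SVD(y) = [[-0.77, 0.64], [0.64, 0.77]] @ diag([0.3290947060668797, 0.14524694295837726]) @ [[0.09,-1.00], [1.0,0.09]]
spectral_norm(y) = 0.33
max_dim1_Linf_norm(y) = 0.26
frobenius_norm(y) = 0.36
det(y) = -0.05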